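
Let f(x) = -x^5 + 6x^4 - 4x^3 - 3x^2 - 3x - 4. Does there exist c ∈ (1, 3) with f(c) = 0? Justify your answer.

f(1) = -9 and f(3) = 95, which have opposite signs.
Since f is a polynomial it is continuous on [1, 3].
So by the Intermediate Value Theorem there is a c strictly between 1 and 3 with f(c) = 0.

Yes, f has a root in the interval.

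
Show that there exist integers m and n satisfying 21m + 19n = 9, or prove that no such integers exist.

m = 14, n = -15

Since gcd(21, 19) = 1, every integer is an integer combination of 21 and 19.
Run the Euclidean algorithm on 21 and 19: 21 = 1·19 + 2, 19 = 9·2 + 1, 2 = 2·1 + 0.
Unwinding: 1 = 19 − 9·2 = 19 − 9·(21 − 1·19) = −9·21 + 10·19, i.e. 21·(-9) + 19·10 = 1.
Scaling by 9 gives the particular solution (m, n) = (-81, 90).
Shifting by a multiple of (19, −21) keeps it a solution: m = -81 + 5·19 = 14, n = 90 − 5·21 = -15.
Indeed 21·14 + 19·(-15) = 294 − 285 = 9.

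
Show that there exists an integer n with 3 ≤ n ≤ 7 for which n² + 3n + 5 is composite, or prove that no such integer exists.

At n = 5: 5² + 3·5 + 5 = 45 = 3·15, which is composite.

n = 5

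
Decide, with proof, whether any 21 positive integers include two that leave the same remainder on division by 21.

Try 21 consecutive integers, 35, 36, …, 55. Their remainders mod 21 are 14, 15, 16, 17, 18, 19, 20, 0, 1, 2, 3, 4, 5, 6, 7, 8, 9, 10, 11, 12, 13 — pairwise different, as any 21 ≤ 21 consecutive integers have distinct residues.
So no two of them leave the same remainder on division by 21; the claim fails for this set.

No; for instance {35, 36, 37, 38, 39, 40, 41, 42, 43, 44, 45, 46, 47, 48, 49, 50, 51, 52, 53, 54, 55} is a counterexample.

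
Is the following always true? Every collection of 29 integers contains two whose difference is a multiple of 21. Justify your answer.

True.

Partition the integers by their residue mod 21; there are 21 classes.
Since 29 > 21, two of the 29 integers must share a residue class by the pigeonhole principle; call them a and b.
Equal remainders mean a − b ≡ 0 (mod 21), so 21 divides their difference.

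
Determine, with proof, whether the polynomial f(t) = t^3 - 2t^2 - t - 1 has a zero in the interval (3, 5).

f(3) = 5 and f(5) = 69, both positive, so a sign-change argument is unavailable; we show f keeps this sign on the whole interval.
Substitute t = 3 + u, where 0 < u < 2 on the interval. Expanding, f(3 + u) = u^3 + 7u^2 + 14u + 5.
All 4 nonzero coefficients of this polynomial in u are positive; hence for u > 0 the value is a sum of positive terms (the constant 5 among them).
Therefore f(t) > 0 throughout (3, 5), and f has no zero there.

No.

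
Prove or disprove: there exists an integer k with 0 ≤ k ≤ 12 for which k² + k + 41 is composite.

No such integer k in that range exists.

The values for k = 0, 1, …, 12 are 41, 43, 47, 53, 61, 71, 83, 97, 113, 131, 151, 173, 197, and each of these is prime.
So no value in the range makes the expression composite.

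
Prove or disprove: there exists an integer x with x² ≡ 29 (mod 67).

x = 30

Take x = 30. Then 30² = 900 = 13·67 + 29, so 30² ≡ 29 (mod 67).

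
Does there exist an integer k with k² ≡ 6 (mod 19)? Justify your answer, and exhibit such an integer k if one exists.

k = 5

Take k = 5. Then 5² = 25 = 1·19 + 6, so 5² ≡ 6 (mod 19).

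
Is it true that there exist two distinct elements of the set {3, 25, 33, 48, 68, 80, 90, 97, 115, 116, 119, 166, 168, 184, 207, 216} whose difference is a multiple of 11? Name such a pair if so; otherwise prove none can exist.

Yes: 3 and 25.

Reduce each element mod 11: 3↦3, 25↦3, 33↦0, 48↦4, 68↦2, 80↦3, 90↦2, 97↦9, 115↦5, 116↦6, 119↦9, 166↦1, 168↦3, 184↦8, 207↦9, 216↦7. The residue 3 repeats (at 3 and 25), and 25 − 3 = 22 = 2·11.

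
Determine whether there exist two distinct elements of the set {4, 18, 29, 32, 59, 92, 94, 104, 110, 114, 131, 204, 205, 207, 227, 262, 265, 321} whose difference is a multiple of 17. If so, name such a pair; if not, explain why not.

Both 18 and 205 leave remainder 1 on division by 17; their difference 187 = 11·17 is a multiple of 17.

18 and 205 are such a pair.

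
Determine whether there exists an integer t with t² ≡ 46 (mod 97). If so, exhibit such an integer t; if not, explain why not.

97 is prime, so by Euler's criterion 46 is a square mod 97 iff 46^((97−1)/2) = 46^48 ≡ 1 (mod 97).
Repeated squaring mod 97: 46^2 = 2116 ≡ 79; 46^4 ≡ 79² = 6241 ≡ 33; 46^8 ≡ 33² = 1089 ≡ 22; 46^16 ≡ 22² = 484 ≡ 96; 46^32 ≡ 96² = 9216 ≡ 1.
Since 48 = 32 + 16, 46^48 ≡ 1 · 96; multiplying out mod 97: 1·96 = 96 ≡ 96. Thus 46^48 ≡ 96 ≡ −1 (mod 97).
The value −1 means 46 is a non-residue modulo 97, so t² ≡ 46 (mod 97) is impossible.

There is no such integer.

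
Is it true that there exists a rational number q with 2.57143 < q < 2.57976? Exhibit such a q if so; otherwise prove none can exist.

q = 49/19

Scale by 19: the interval becomes (48.85717, 49.01544), which contains the integer 49.
Dividing back, 2.57143 < 49/19 < 2.57976, and 49/19 is rational.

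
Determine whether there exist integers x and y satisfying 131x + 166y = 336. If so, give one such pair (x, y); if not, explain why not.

x = 90, y = -69

Since gcd(131, 166) = 1, every integer is an integer combination of 131 and 166.
Dividing repeatedly: 166 = 1·131 + 35, 131 = 3·35 + 26, 35 = 1·26 + 9, 26 = 2·9 + 8, 9 = 1·8 + 1, 8 = 8·1 + 0.
Back-substituting, 1 = 9 − 1·8 = 9 − (26 − 2·9) = −26 + 3·9 = −26 + 3·(35 − 1·26) = 3·35 − 4·26 = 3·35 − 4·(131 − 3·35) = −4·131 + 15·35 = −4·131 + 15·(166 − 1·131) = 15·166 − 19·131; that is, 131·(-19) + 166·15 = 1.
Multiplying through by 336: x = (-19)·336 = -6384, y = 15·336 = 5040 is a solution.
The general solution is x = -6384 + 166k, y = 5040 − 131k; taking k = 39 gives the smaller pair x = 90, y = -69.
Indeed 131·90 + 166·(-69) = 11790 − 11454 = 336.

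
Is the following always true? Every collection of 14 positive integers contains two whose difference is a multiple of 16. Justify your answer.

Consider the 14 integers 25, 26, …, 38. They lie in distinct residue classes modulo 16, since 14 ≤ 16.
The differences between them range over 1, …, 13, none of which is divisible by 16.

No; for instance {25, 26, 27, 28, 29, 30, 31, 32, 33, 34, 35, 36, 37, 38} is a counterexample.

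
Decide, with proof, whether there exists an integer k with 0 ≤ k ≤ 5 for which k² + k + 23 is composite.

k = 3

At k = 3: 3² + 3 + 23 = 35 = 5·7, which is composite.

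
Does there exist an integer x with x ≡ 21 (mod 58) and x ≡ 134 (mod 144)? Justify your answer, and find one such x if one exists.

No such integer exists.

Both moduli are multiples of 2 = gcd(58, 144), so any solution would satisfy x ≡ 21 and x ≡ 134 modulo 2 simultaneously.
However 21 ≡ 1 and 134 ≡ 0 (mod 2), and 1 ≠ 0.
So no integer satisfies both congruences.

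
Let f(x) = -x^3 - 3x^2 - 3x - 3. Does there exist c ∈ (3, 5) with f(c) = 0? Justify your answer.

No such root exists.

The endpoint values f(3) = -66 and f(5) = -218 are both negative. Claim: f(x) < 0 for every x in (3, 5).
Shift to the endpoint 3: with x = 3 + u (0 < u < 2), one computes f(3 + u) = -u^3 - 12u^2 - 48u - 66.
All 4 nonzero coefficients of this polynomial in u are negative; hence for u > 0 the value is a sum of negative terms (the constant -66 among them).
So f is strictly negative on (3, 5); no root exists in the interval.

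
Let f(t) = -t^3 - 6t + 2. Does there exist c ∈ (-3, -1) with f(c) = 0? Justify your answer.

f(-3) = 47 and f(-1) = 9, both positive.
The derivative f'(t) = -3t^2 - 6 is a quadratic with discriminant 0² − 4·(-3)·(-6) = -72 < 0; it never vanishes, so it is always negative (sign of the leading coefficient).
So f is strictly decreasing; between -3 and -1 its values lie between f(-3) = 47 and f(-1) = 9, all positive. Therefore f has no root in (-3, -1).

No.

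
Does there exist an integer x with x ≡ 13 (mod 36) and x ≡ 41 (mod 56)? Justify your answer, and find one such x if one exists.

x = 265

Here gcd(36, 56) = 4, and both 13 and 41 leave remainder 1 mod 4, so the system is consistent.
List candidates x ≡ 13 (mod 36): 13, 49, 85, 121, 157, 193, 229, 265. Modulo 56 these are 13, 49, 29, 9, 45, 25, 5, 41; 265 gives 41 as required.
Verify: 265 = 7·36 + 13 and 265 = 4·56 + 41. ✓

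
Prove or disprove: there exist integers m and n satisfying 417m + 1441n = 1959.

417 and 1441 are coprime, so 417m + 1441n ranges over all of ℤ.
Euclidean algorithm: 1441 = 3·417 + 190, 417 = 2·190 + 37, 190 = 5·37 + 5, 37 = 7·5 + 2, 5 = 2·2 + 1, 2 = 2·1 + 0.
Unwinding: 1 = 5 − 2·2 = 5 − 2·(37 − 7·5) = −2·37 + 15·5 = −2·37 + 15·(190 − 5·37) = 15·190 − 77·37 = 15·190 − 77·(417 − 2·190) = −77·417 + 169·190 = −77·417 + 169·(1441 − 3·417) = 169·1441 − 584·417, i.e. 417·(-584) + 1441·169 = 1.
Multiplying through by 1959: m = (-584)·1959 = -1144056, n = 169·1959 = 331071 is a solution.
Shifting by a multiple of (1441, −417) keeps it a solution: m = -1144056 + 794·1441 = 98, n = 331071 − 794·417 = -27.
Check: 417·98 + 1441·(-27) = 40866 − 38907 = 1959. ✓

m = 98, n = -27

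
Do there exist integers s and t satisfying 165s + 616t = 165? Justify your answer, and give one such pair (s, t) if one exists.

Every value of 165s + 616t is a multiple of gcd(165, 616) = 11; since 11 ∣ 165, solutions exist.
Dividing through by 11 reduces the equation to 15s + 56t = 15.
Euclidean algorithm: 56 = 3·15 + 11, 15 = 1·11 + 4, 11 = 2·4 + 3, 4 = 1·3 + 1, 3 = 3·1 + 0.
Working back up the chain: 1 = 4 − 1·3 = 4 − (11 − 2·4) = −11 + 3·4 = −11 + 3·(15 − 1·11) = 3·15 − 4·11 = 3·15 − 4·(56 − 3·15) = −4·56 + 15·15. So 15·15 + 56·(-4) = 1.
Scaling by 15 gives the particular solution (s, t) = (225, -60).
Subtracting 4·56 from s and adding 4·15 to t gives the tidier solution (1, 0).
Indeed 165·1 + 616·0 = 165 + 0 = 165.

s = 1, t = 0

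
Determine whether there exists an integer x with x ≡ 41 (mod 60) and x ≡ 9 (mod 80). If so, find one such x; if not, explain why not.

gcd(60, 80) = 20. If x ≡ 41 (mod 60) and x ≡ 9 (mod 80), then x ≡ 41 (mod 20) and x ≡ 9 (mod 20).
These are incompatible: 41 − 9 = 32 is not divisible by 20.
Hence the system has no solution.

There is no such integer.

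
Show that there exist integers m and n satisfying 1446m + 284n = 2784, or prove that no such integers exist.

Since gcd(1446, 284) = 2 and 2784 = 2·1392, Bézout's identity guarantees a solution.
Dividing through by 2 reduces the equation to 723m + 142n = 1392.
Run the Euclidean algorithm on 723 and 142: 723 = 5·142 + 13, 142 = 10·13 + 12, 13 = 1·12 + 1, 12 = 12·1 + 0.
Unwinding: 1 = 13 − 1·12 = 13 − (142 − 10·13) = −142 + 11·13 = −142 + 11·(723 − 5·142) = 11·723 − 56·142, i.e. 723·11 + 142·(-56) = 1.
Multiplying through by 1392: m = 11·1392 = 15312, n = (-56)·1392 = -77952 is a solution.
Subtracting 107·142 from m and adding 107·723 to n gives the tidier solution (118, -591).
Indeed 1446·118 + 284·(-591) = 170628 − 167844 = 2784.

m = 118, n = -591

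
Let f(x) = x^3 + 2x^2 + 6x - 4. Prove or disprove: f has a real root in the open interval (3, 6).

f(3) = 59 and f(6) = 320, both positive.
f'(x) = 3x^2 + 4x + 6 has discriminant 4² − 4·3·6 = -56 < 0, so f' has no real roots and is positive for every real x.
So f is strictly increasing; between 3 and 6 its values lie between f(3) = 59 and f(6) = 320, all positive. Therefore f has no root in (3, 6).

No.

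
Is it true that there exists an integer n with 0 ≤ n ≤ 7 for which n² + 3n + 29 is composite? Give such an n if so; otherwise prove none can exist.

n = 4

At n = 4: 4² + 3·4 + 29 = 57 = 3·19, which is composite.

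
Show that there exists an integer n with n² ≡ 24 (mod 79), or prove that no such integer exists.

79 is prime, so by Euler's criterion 24 is a square mod 79 iff 24^((79−1)/2) = 24^39 ≡ 1 (mod 79).
Squaring successively (mod 79): 24^2 = 576 ≡ 23; 24^4 ≡ 23² = 529 ≡ 55; 24^8 ≡ 55² = 3025 ≡ 23; 24^16 ≡ 23² = 529 ≡ 55; 24^32 ≡ 55² = 3025 ≡ 23.
Since 39 = 32 + 4 + 2 + 1, 24^39 ≡ 23 · 55 · 23 · 24; multiplying out mod 79: 23·55 = 1265 ≡ 1, then 1·23 = 23 ≡ 23, then 23·24 = 552 ≡ 78. Thus 24^39 ≡ 78 ≡ −1 (mod 79).
By Euler's criterion 24 is a quadratic non-residue mod 79: no n satisfies n² ≡ 24 (mod 79).

No such integer exists.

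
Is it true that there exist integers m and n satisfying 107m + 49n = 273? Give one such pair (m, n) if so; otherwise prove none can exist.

Since gcd(107, 49) = 1, every integer is an integer combination of 107 and 49.
Run the Euclidean algorithm on 107 and 49: 107 = 2·49 + 9, 49 = 5·9 + 4, 9 = 2·4 + 1, 4 = 4·1 + 0.
Back-substituting, 1 = 9 − 2·4 = 9 − 2·(49 − 5·9) = −2·49 + 11·9 = −2·49 + 11·(107 − 2·49) = 11·107 − 24·49; that is, 107·11 + 49·(-24) = 1.
Scaling by 273 gives the particular solution (m, n) = (3003, -6552).
Subtracting 61·49 from m and adding 61·107 to n gives the tidier solution (14, -25).
Indeed 107·14 + 49·(-25) = 1498 − 1225 = 273.

m = 14, n = -25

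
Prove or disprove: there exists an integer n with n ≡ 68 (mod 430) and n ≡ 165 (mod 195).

Reduce both congruences modulo 5, which divides 430 and 195: they say n ≡ 68 (mod 5) and n ≡ 165 (mod 5).
These are incompatible: 68 − 165 = -97 is not divisible by 5.
So no integer satisfies both congruences.

There is no such integer.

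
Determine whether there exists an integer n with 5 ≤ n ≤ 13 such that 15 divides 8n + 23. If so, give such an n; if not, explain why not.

At n = 5, 8·5 + 23 = 63 ≡ 3 (mod 15), and each step in n adds 8, giving residues 3, 11, 4, 12, 5, 13, 6, 14, 7 for n = 5, 6, …, 13.
Since 0 is absent from this list, 15 ∤ 8n + 23 for every n with 5 ≤ n ≤ 13.

No, no such integer n in that range exists.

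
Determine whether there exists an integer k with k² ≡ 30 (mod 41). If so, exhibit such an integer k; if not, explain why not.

41 is prime, so by Euler's criterion 30 is a square mod 41 iff 30^((41−1)/2) = 30^20 ≡ 1 (mod 41).
Squaring successively (mod 41): 30^2 = 900 ≡ 39; 30^4 ≡ 39² = 1521 ≡ 4; 30^8 ≡ 4² = 16 ≡ 16; 30^16 ≡ 16² = 256 ≡ 10.
Since 20 = 16 + 4, 30^20 ≡ 10 · 4; multiplying out mod 41: 10·4 = 40 ≡ 40. Thus 30^20 ≡ 40 ≡ −1 (mod 41).
The value −1 means 30 is a non-residue modulo 41, so k² ≡ 30 (mod 41) is impossible.

No, no such integer exists.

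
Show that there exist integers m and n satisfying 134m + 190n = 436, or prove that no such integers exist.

m = 94, n = -64

Since gcd(134, 190) = 2 and 436 = 2·218, Bézout's identity guarantees a solution.
Dividing through by 2 reduces the equation to 67m + 95n = 218.
Run the Euclidean algorithm on 95 and 67: 95 = 1·67 + 28, 67 = 2·28 + 11, 28 = 2·11 + 6, 11 = 1·6 + 5, 6 = 1·5 + 1, 5 = 5·1 + 0.
Back-substituting, 1 = 6 − 1·5 = 6 − (11 − 1·6) = −11 + 2·6 = −11 + 2·(28 − 2·11) = 2·28 − 5·11 = 2·28 − 5·(67 − 2·28) = −5·67 + 12·28 = −5·67 + 12·(95 − 1·67) = 12·95 − 17·67; that is, 67·(-17) + 95·12 = 1.
Multiplying through by 218: m = (-17)·218 = -3706, n = 12·218 = 2616 is a solution.
Shifting by a multiple of (95, −67) keeps it a solution: m = -3706 + 40·95 = 94, n = 2616 − 40·67 = -64.
Indeed 134·94 + 190·(-64) = 12596 − 12160 = 436.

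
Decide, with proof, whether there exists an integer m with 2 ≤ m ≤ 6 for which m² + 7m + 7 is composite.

At m = 2: 2² + 7·2 + 7 = 25 = 5·5, which is composite.

m = 2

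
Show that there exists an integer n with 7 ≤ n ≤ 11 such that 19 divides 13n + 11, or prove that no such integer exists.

At n = 7, 13·7 + 11 = 102 ≡ 7 (mod 19), and each step in n adds 13, giving residues 7, 1, 14, 8, 2 for n = 7, 8, …, 11.
The residue 0 does not occur, so no n in [7, 11] makes 13n + 11 a multiple of 19.

No such integer n in that range exists.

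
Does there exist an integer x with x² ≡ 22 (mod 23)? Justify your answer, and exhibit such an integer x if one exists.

23 is prime, so by Euler's criterion 22 is a square mod 23 iff 22^((23−1)/2) = 22^11 ≡ 1 (mod 23).
Repeated squaring mod 23: 22^2 = 484 ≡ 1; 22^4 ≡ 1² = 1 ≡ 1; 22^8 ≡ 1² = 1 ≡ 1.
Since 11 = 8 + 2 + 1, 22^11 ≡ 1 · 1 · 22; multiplying out mod 23: 1·1 = 1 ≡ 1, then 1·22 = 22 ≡ 22. Thus 22^11 ≡ 22 ≡ −1 (mod 23).
By Euler's criterion 22 is a quadratic non-residue mod 23: no x satisfies x² ≡ 22 (mod 23).

No, no such integer exists.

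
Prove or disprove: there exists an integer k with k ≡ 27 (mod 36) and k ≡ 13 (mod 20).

There is no such integer.

gcd(36, 20) = 4. If k ≡ 27 (mod 36) and k ≡ 13 (mod 20), then k ≡ 27 (mod 4) and k ≡ 13 (mod 4).
However 27 ≡ 3 and 13 ≡ 1 (mod 4), and 3 ≠ 1.
Therefore no such k exists.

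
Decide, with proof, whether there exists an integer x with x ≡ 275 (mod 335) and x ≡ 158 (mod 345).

Both moduli are multiples of 5 = gcd(335, 345), so any solution would satisfy x ≡ 275 and x ≡ 158 modulo 5 simultaneously.
But 275 mod 5 = 0 while 158 mod 5 = 3, a contradiction.
Therefore no such x exists.

No such integer exists.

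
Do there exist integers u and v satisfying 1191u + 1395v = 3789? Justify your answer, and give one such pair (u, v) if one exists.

u = 84, v = -69

Every value of 1191u + 1395v is a multiple of gcd(1191, 1395) = 3; since 3 ∣ 3789, solutions exist.
Dividing through by 3 reduces the equation to 397u + 465v = 1263.
Run the Euclidean algorithm on 465 and 397: 465 = 1·397 + 68, 397 = 5·68 + 57, 68 = 1·57 + 11, 57 = 5·11 + 2, 11 = 5·2 + 1, 2 = 2·1 + 0.
Working back up the chain: 1 = 11 − 5·2 = 11 − 5·(57 − 5·11) = −5·57 + 26·11 = −5·57 + 26·(68 − 1·57) = 26·68 − 31·57 = 26·68 − 31·(397 − 5·68) = −31·397 + 181·68 = −31·397 + 181·(465 − 1·397) = 181·465 − 212·397. So 397·(-212) + 465·181 = 1.
Scaling by 1263 gives the particular solution (u, v) = (-267756, 228603).
Adding 576·465 to u and subtracting 576·397 from v gives the tidier solution (84, -69).
Indeed 1191·84 + 1395·(-69) = 100044 − 96255 = 3789.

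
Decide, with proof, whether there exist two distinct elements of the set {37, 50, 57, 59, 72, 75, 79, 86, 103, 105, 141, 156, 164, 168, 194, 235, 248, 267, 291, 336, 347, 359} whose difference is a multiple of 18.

The pair (37, 235) works.

Reduce each element mod 18: 37↦1, 50↦14, 57↦3, 59↦5, 72↦0, 75↦3, 79↦7, 86↦14, 103↦13, 105↦15, 141↦15, 156↦12, 164↦2, 168↦6, 194↦14, 235↦1, 248↦14, 267↦15, 291↦3, 336↦12, 347↦5, 359↦17. The residue 1 repeats (at 37 and 235), and 235 − 37 = 198 = 11·18.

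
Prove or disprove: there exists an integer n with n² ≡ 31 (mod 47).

47 is prime, so by Euler's criterion 31 is a square mod 47 iff 31^((47−1)/2) = 31^23 ≡ 1 (mod 47).
Squaring successively (mod 47): 31^2 = 961 ≡ 21; 31^4 ≡ 21² = 441 ≡ 18; 31^8 ≡ 18² = 324 ≡ 42; 31^16 ≡ 42² = 1764 ≡ 25.
Since 23 = 16 + 4 + 2 + 1, 31^23 ≡ 25 · 18 · 21 · 31; multiplying out mod 47: 25·18 = 450 ≡ 27, then 27·21 = 567 ≡ 3, then 3·31 = 93 ≡ 46. Thus 31^23 ≡ 46 ≡ −1 (mod 47).
The value −1 means 31 is a non-residue modulo 47, so n² ≡ 31 (mod 47) is impossible.

No such integer exists.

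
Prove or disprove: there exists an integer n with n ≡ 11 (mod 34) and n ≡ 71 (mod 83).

n = 2561

gcd(34, 83) = 1, so the Chinese Remainder Theorem guarantees exactly one residue class mod 2822 satisfying both.
Write n = 11 + 34t and require 11 + 34t ≡ 71 (mod 83), i.e. 34t ≡ 60 (mod 83).
Invert 34 mod 83 by the Euclidean algorithm: 83 = 2·34 + 15, 34 = 2·15 + 4, 15 = 3·4 + 3, 4 = 1·3 + 1, 3 = 3·1 + 0; back-substituting, 1 = 4 − 1·3 = 4 − (15 − 3·4) = −15 + 4·4 = −15 + 4·(34 − 2·15) = 4·34 − 9·15 = 4·34 − 9·(83 − 2·34) = −9·83 + 22·34. Hence 34·22 ≡ 1, so 34⁻¹ ≡ 22 (mod 83).
Multiplying by 22: t ≡ 22·60 = 1320 ≡ 75 (mod 83).
With t = 75: n = 11 + 34·75 = 2561.
Indeed 2561 ≡ 11 (mod 34) and 2561 ≡ 71 (mod 83).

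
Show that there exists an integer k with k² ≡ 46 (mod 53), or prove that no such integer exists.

Take k = 24. Then 24² = 576 = 10·53 + 46, so 24² ≡ 46 (mod 53).

k = 24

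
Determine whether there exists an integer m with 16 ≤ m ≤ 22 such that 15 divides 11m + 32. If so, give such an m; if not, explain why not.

No, no such integer m in that range exists.

The values of 11m + 32 for m = 16, 17, …, 22 are 208, 219, 230, 241, 252, 263, 274; reduced mod 15 these are 13, 9, 5, 1, 12, 8, 4.
The residue 0 does not occur, so no m in [16, 22] makes 11m + 32 a multiple of 15.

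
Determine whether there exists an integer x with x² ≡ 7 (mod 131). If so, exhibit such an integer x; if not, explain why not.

x = 111

Take x = 111. Then 111² = 12321 = 94·131 + 7, so 111² ≡ 7 (mod 131).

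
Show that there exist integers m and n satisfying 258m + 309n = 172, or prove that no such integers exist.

Both 258 and 309 are divisible by gcd(258, 309) = 3, hence so is any combination 258m + 309n.
But 172 is not a multiple of 3 (it leaves remainder 1).
Therefore 258m + 309n = 172 has no solution in integers.

No such integers exist.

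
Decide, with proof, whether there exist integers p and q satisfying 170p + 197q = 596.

Since gcd(170, 197) = 1, every integer is an integer combination of 170 and 197.
Run the Euclidean algorithm on 197 and 170: 197 = 1·170 + 27, 170 = 6·27 + 8, 27 = 3·8 + 3, 8 = 2·3 + 2, 3 = 1·2 + 1, 2 = 2·1 + 0.
Unwinding: 1 = 3 − 1·2 = 3 − (8 − 2·3) = −8 + 3·3 = −8 + 3·(27 − 3·8) = 3·27 − 10·8 = 3·27 − 10·(170 − 6·27) = −10·170 + 63·27 = −10·170 + 63·(197 − 1·170) = 63·197 − 73·170, i.e. 170·(-73) + 197·63 = 1.
Scaling by 596 gives the particular solution (p, q) = (-43508, 37548).
Shifting by a multiple of (197, −170) keeps it a solution: p = -43508 + 221·197 = 29, q = 37548 − 221·170 = -22.
Indeed 170·29 + 197·(-22) = 4930 − 4334 = 596.

p = 29, q = -22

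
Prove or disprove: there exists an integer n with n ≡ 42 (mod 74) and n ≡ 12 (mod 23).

n = 1300

Since 74 and 23 share no common factor, CRT says the pair of congruences has a solution (unique mod 1702).
Write n = 42 + 74t and require 42 + 74t ≡ 12 (mod 23), i.e. 74t ≡ 16 (mod 23).
74 ≡ 5 (mod 23), so this reads 5t ≡ 16 (mod 23). Note 5·14 = 70 ≡ 1 (mod 23) (as 70 − 1 = 3·23), so 5⁻¹ ≡ 14.
Multiplying by 14: t ≡ 14·16 = 224 ≡ 17 (mod 23).
Taking t = 17 gives n = 42 + 74·17 = 1300.
Verify: 1300 = 17·74 + 42 and 1300 = 56·23 + 12. ✓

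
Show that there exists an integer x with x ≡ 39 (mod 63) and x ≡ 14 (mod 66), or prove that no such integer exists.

gcd(63, 66) = 3. If x ≡ 39 (mod 63) and x ≡ 14 (mod 66), then x ≡ 39 (mod 3) and x ≡ 14 (mod 3).
But 39 mod 3 = 0 while 14 mod 3 = 2, a contradiction.
So no integer satisfies both congruences.

No such integer exists.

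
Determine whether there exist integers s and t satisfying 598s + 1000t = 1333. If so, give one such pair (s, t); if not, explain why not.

Both 598 and 1000 are divisible by gcd(598, 1000) = 2, hence so is any combination 598s + 1000t.
But 1333 is not a multiple of 2 (it leaves remainder 1).
Hence no integers s, t satisfy the equation.

There are no such integers.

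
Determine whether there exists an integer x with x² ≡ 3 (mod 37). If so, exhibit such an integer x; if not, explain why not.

x = 22 works: 22² = 484, and 484 − 3 = 481 = 13·37.

x = 22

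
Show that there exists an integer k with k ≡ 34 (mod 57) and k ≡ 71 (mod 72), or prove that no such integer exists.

Reduce both congruences modulo 3, which divides 57 and 72: they say k ≡ 34 (mod 3) and k ≡ 71 (mod 3).
However 34 ≡ 1 and 71 ≡ 2 (mod 3), and 1 ≠ 2.
So no integer satisfies both congruences.

No such integer exists.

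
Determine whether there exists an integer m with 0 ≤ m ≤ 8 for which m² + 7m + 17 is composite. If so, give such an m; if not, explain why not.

m = 5

At m = 5: 5² + 7·5 + 17 = 77 = 7·11, which is composite.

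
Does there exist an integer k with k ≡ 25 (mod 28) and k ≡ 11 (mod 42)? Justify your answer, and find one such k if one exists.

gcd(28, 42) = 14. A simultaneous solution exists iff 25 ≡ 11 (mod 14); here 25 mod 14 = 11 = 11 mod 14, so it does.
The integers ≡ 25 (mod 28) are 25, 53, …; their remainders mod 42 are 25, 11, so k = 53 is the first that is ≡ 11 (mod 42).
Check: 53 mod 28 = 25, 53 mod 42 = 11. ✓

k = 53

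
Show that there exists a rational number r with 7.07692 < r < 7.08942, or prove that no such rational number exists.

r = 85/12

Look for a denominator N such that an integer falls strictly between N·7.07692 and N·7.08942. N = 12 works: 12·7.07692 = 84.92304 < 85 < 85.07304 = 12·7.08942.
Hence 85/12 is a rational number with 7.07692 < 85/12 < 7.08942.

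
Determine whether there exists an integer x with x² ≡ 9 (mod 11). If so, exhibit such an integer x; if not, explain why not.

Take x = 8. Then 8² = 64 = 5·11 + 9, so 8² ≡ 9 (mod 11).

x = 8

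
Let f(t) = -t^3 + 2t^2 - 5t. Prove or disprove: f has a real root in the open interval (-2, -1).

No.

Evaluate at the endpoints: f(-2) = 26, f(-1) = 8 — same sign (positive).
The derivative f'(t) = -3t^2 + 4t - 5 is a quadratic with discriminant 4² − 4·(-3)·(-5) = -44 < 0; it never vanishes, so it is always negative (sign of the leading coefficient).
Hence f is strictly decreasing on ℝ, and in particular on [-2, -1]. A strictly monotone function with same-sign endpoint values stays positive on the whole interval, so f has no zero in (-2, -1).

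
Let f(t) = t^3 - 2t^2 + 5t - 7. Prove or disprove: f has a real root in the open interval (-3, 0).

f(-3) = -67 and f(0) = -7, both negative.
f'(t) = 3t^2 - 4t + 5 has discriminant (-4)² − 4·3·5 = -44 < 0, so f' has no real roots and is positive for every real t.
Hence f is strictly increasing on ℝ, and in particular on [-3, 0]. A strictly monotone function with same-sign endpoint values stays negative on the whole interval, so f has no zero in (-3, 0).

f has no root in that interval.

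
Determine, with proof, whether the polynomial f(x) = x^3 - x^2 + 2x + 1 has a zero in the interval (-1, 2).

Yes, f has a root in the interval.

f(-1) = -3 and f(2) = 9, which have opposite signs.
As a polynomial, f is continuous on every closed interval.
By the Intermediate Value Theorem f must vanish at some point of (-1, 2).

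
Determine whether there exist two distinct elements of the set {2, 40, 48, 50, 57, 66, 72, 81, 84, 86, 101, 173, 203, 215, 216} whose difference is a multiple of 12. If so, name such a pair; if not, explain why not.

Yes: 2 and 50.

Both 2 and 50 leave remainder 2 on division by 12; their difference 48 = 4·12 is a multiple of 12.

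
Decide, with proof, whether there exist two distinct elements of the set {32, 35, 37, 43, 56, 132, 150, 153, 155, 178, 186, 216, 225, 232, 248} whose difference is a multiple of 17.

No, no such pair exists.

Residues mod 17: 32↦15, 35↦1, 37↦3, 43↦9, 56↦5, 132↦13, 150↦14, 153↦0, 155↦2, 178↦8, 186↦16, 216↦12, 225↦4, 232↦11, 248↦10.
No residue repeats among the 15 elements, so no pair has difference ≡ 0 (mod 17).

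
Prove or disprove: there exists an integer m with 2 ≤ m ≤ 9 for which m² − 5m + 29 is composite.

At m = 4: 4² − 5·4 + 29 = 25 = 5·5, which is composite.

m = 4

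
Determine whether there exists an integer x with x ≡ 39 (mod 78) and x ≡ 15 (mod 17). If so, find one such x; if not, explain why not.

x = 117

The moduli 78 and 17 are coprime, so by the Chinese Remainder Theorem a unique solution modulo 1326 exists.
Write x = 39 + 78t and require 39 + 78t ≡ 15 (mod 17), i.e. 78t ≡ 10 (mod 17).
78 ≡ 10 (mod 17), so this reads 10t ≡ 10 (mod 17). Note 10·12 = 120 ≡ 1 (mod 17) (as 120 − 1 = 7·17), so 10⁻¹ ≡ 12.
Therefore t ≡ 12·10 = 120 ≡ 1 (mod 17).
With t = 1: x = 39 + 78·1 = 117.
Indeed 117 ≡ 39 (mod 78) and 117 ≡ 15 (mod 17).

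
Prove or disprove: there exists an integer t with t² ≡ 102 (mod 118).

Reduce modulo the prime factor 59 of 118: any solution would satisfy t² ≡ 43 (mod 59).
Apply Euler's criterion with the prime 59: 43 is a quadratic residue iff 43^29 ≡ 1 (mod 59), and a non-residue iff it is ≡ −1.
Repeated squaring mod 59: 43^2 = 1849 ≡ 20; 43^4 ≡ 20² = 400 ≡ 46; 43^8 ≡ 46² = 2116 ≡ 51; 43^16 ≡ 51² = 2601 ≡ 5.
Since 29 = 16 + 8 + 4 + 1, 43^29 ≡ 5 · 51 · 46 · 43; multiplying out mod 59: 5·51 = 255 ≡ 19, then 19·46 = 874 ≡ 48, then 48·43 = 2064 ≡ 58. Thus 43^29 ≡ 58 ≡ −1 (mod 59).
By Euler's criterion 43 is a quadratic non-residue mod 59: no t satisfies t² ≡ 43 (mod 59).
So 43 is not a square mod 59, and hence 102 is not a square mod 118.

No, no such integer exists.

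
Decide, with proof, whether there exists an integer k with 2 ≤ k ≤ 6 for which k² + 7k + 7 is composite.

k = 4

At k = 4: 4² + 7·4 + 7 = 51 = 3·17, which is composite.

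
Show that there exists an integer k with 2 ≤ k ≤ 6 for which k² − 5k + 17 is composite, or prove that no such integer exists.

There is no such integer k in that range.

The values for k = 2, 3, …, 6 are 11, 11, 13, 17, 23, and each of these is prime.
So no value in the range makes the expression composite.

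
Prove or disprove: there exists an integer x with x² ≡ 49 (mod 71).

Take x = 7. Then 7² = 49, and since 0 ≤ 49 < 71 this is already reduced: 7² ≡ 49 (mod 71).

x = 7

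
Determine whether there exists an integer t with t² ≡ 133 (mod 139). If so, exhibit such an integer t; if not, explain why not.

139 is prime, so by Euler's criterion 133 is a square mod 139 iff 133^((139−1)/2) = 133^69 ≡ 1 (mod 139).
Repeated squaring mod 139: 133^2 = 17689 ≡ 36; 133^4 ≡ 36² = 1296 ≡ 45; 133^8 ≡ 45² = 2025 ≡ 79; 133^16 ≡ 79² = 6241 ≡ 125; 133^32 ≡ 125² = 15625 ≡ 57; 133^64 ≡ 57² = 3249 ≡ 52.
Since 69 = 64 + 4 + 1, 133^69 ≡ 52 · 45 · 133; multiplying out mod 139: 52·45 = 2340 ≡ 116, then 116·133 = 15428 ≡ 138. Thus 133^69 ≡ 138 ≡ −1 (mod 139).
The value −1 means 133 is a non-residue modulo 139, so t² ≡ 133 (mod 139) is impossible.

No such integer exists.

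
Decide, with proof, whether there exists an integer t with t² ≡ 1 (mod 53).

Take t = 1. Then 1² = 1, and since 0 ≤ 1 < 53 this is already reduced: 1² ≡ 1 (mod 53).

t = 1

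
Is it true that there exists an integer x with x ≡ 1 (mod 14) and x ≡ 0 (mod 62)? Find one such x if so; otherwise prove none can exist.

Reduce both congruences modulo 2, which divides 14 and 62: they say x ≡ 1 (mod 2) and x ≡ 0 (mod 2).
But 1 mod 2 = 1 while 0 mod 2 = 0, a contradiction.
So no integer satisfies both congruences.

No such integer exists.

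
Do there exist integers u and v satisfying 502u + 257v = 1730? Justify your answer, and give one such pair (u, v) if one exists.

502 and 257 are coprime, so 502u + 257v ranges over all of ℤ.
Run the Euclidean algorithm on 502 and 257: 502 = 1·257 + 245, 257 = 1·245 + 12, 245 = 20·12 + 5, 12 = 2·5 + 2, 5 = 2·2 + 1, 2 = 2·1 + 0.
Unwinding: 1 = 5 − 2·2 = 5 − 2·(12 − 2·5) = −2·12 + 5·5 = −2·12 + 5·(245 − 20·12) = 5·245 − 102·12 = 5·245 − 102·(257 − 1·245) = −102·257 + 107·245 = −102·257 + 107·(502 − 1·257) = 107·502 − 209·257, i.e. 502·107 + 257·(-209) = 1.
Scaling by 1730 gives the particular solution (u, v) = (185110, -361570).
Shifting by a multiple of (257, −502) keeps it a solution: u = 185110 − 720·257 = 70, v = -361570 + 720·502 = -130.
Indeed 502·70 + 257·(-130) = 35140 − 33410 = 1730.

u = 70, v = -130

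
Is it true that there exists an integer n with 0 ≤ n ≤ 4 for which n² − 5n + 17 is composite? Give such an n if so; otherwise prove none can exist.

The values for n = 0, 1, …, 4 are 17, 13, 11, 11, 13, and each of these is prime.
So no value in the range makes the expression composite.

No, no such integer n in that range exists.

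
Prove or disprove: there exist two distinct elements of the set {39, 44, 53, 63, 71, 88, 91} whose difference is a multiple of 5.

The pair (39, 44) works.

39 mod 5 = 4 and 44 mod 5 = 4, so 44 − 39 = 5 = 1·5.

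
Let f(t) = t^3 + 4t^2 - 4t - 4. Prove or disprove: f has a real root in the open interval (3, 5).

No such root exists.

The endpoint values f(3) = 47 and f(5) = 201 are both positive. Claim: f(t) > 0 for every t in (3, 5).
Shift to the endpoint 3: with t = 3 + u (0 < u < 2), one computes f(3 + u) = u^3 + 13u^2 + 47u + 47.
The nonzero coefficients here are all positive, so for u > 0 every term is positive (or zero), and the constant term 47 is strictly positive.
So f is strictly positive on (3, 5); no root exists in the interval.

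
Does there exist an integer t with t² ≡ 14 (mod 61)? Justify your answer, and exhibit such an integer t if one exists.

t = 21

t = 21 works: 21² = 441, and 441 − 14 = 427 = 7·61.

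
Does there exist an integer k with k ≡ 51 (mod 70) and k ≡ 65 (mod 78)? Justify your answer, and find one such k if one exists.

The moduli are not coprime: gcd(70, 78) = 2. Compatibility requires 2 ∣ (65 − 51) = 14, which holds, so solutions exist.
Put k = 51 + 70t, so we need 70t ≡ 14 (mod 78), equivalently (divide by 2) 35t ≡ 7 (mod 39).
Since 35·29 = 1015 = 26·39 + 1, the inverse of 35 mod 39 is 29.
Therefore t ≡ 29·7 = 203 ≡ 8 (mod 39).
Then k = 51 + 70·8 = 611.
Check: 611 mod 70 = 51, 611 mod 78 = 65. ✓

k = 611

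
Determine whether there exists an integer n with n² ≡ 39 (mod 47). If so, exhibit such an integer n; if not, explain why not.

47 is prime, so by Euler's criterion 39 is a square mod 47 iff 39^((47−1)/2) = 39^23 ≡ 1 (mod 47).
Repeated squaring mod 47: 39^2 = 1521 ≡ 17; 39^4 ≡ 17² = 289 ≡ 7; 39^8 ≡ 7² = 49 ≡ 2; 39^16 ≡ 2² = 4 ≡ 4.
Since 23 = 16 + 4 + 2 + 1, 39^23 ≡ 4 · 7 · 17 · 39; multiplying out mod 47: 4·7 = 28 ≡ 28, then 28·17 = 476 ≡ 6, then 6·39 = 234 ≡ 46. Thus 39^23 ≡ 46 ≡ −1 (mod 47).
By Euler's criterion 39 is a quadratic non-residue mod 47: no n satisfies n² ≡ 39 (mod 47).

No such integer exists.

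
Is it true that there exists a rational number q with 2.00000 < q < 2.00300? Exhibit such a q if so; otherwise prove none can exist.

Look for a denominator N such that an integer falls strictly between N·2.00000 and N·2.00300. N = 334 works: 334·2.00000 = 668.00000 < 669 < 669.00200 = 334·2.00300.
Hence 669/334 is a rational number with 2.00000 < 669/334 < 2.00300.

q = 669/334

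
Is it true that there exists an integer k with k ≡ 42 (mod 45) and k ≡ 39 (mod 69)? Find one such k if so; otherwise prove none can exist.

gcd(45, 69) = 3. A simultaneous solution exists iff 42 ≡ 39 (mod 3); here 42 mod 3 = 0 = 39 mod 3, so it does.
List candidates k ≡ 42 (mod 45): 42, 87, 132, 177. Modulo 69 these are 42, 18, 63, 39; 177 gives 39 as required.
Check: 177 mod 45 = 42, 177 mod 69 = 39. ✓

k = 177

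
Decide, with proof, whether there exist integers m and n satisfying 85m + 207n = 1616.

m = 170, n = -62

Since gcd(85, 207) = 1, every integer is an integer combination of 85 and 207.
Run the Euclidean algorithm on 207 and 85: 207 = 2·85 + 37, 85 = 2·37 + 11, 37 = 3·11 + 4, 11 = 2·4 + 3, 4 = 1·3 + 1, 3 = 3·1 + 0.
Back-substituting, 1 = 4 − 1·3 = 4 − (11 − 2·4) = −11 + 3·4 = −11 + 3·(37 − 3·11) = 3·37 − 10·11 = 3·37 − 10·(85 − 2·37) = −10·85 + 23·37 = −10·85 + 23·(207 − 2·85) = 23·207 − 56·85; that is, 85·(-56) + 207·23 = 1.
Multiplying through by 1616: m = (-56)·1616 = -90496, n = 23·1616 = 37168 is a solution.
The general solution is m = -90496 + 207k, n = 37168 − 85k; taking k = 438 gives the smaller pair m = 170, n = -62.
Check: 85·170 + 207·(-62) = 14450 − 12834 = 1616. ✓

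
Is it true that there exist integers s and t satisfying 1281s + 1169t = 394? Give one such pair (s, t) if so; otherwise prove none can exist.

No, no such integers exist.

Any value of 1281s + 1169t is a multiple of gcd(1281, 1169) = 7.
But 394 = 7·56 + 2, so 7 ∤ 394.
Therefore 1281s + 1169t = 394 has no solution in integers.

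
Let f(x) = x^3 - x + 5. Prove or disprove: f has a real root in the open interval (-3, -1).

Such a root exists.

f(-3) = -19 and f(-1) = 5, which have opposite signs.
Since f is a polynomial it is continuous on [-3, -1].
By the Intermediate Value Theorem, f takes the value 0 somewhere in the open interval.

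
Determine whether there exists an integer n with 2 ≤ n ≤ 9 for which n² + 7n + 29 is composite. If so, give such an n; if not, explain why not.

The values for n = 2, 3, …, 9 are 47, 59, 73, 89, 107, 127, 149, 173, and each of these is prime.
So no value in the range makes the expression composite.

There is no such integer n in that range.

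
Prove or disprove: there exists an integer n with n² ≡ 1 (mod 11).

n = 10

n = 10 works: 10² = 100, and 100 − 1 = 99 = 9·11.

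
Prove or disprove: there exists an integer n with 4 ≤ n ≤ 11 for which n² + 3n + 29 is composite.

At n = 5: 5² + 3·5 + 29 = 69 = 3·23, which is composite.

n = 5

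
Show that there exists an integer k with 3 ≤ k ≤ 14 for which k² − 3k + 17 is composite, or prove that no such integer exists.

At k = 10: 10² − 3·10 + 17 = 87 = 3·29, which is composite.

k = 10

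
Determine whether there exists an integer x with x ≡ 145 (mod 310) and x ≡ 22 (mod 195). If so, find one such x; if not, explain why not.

Reduce both congruences modulo 5, which divides 310 and 195: they say x ≡ 145 (mod 5) and x ≡ 22 (mod 5).
These are incompatible: 145 − 22 = 123 is not divisible by 5.
Hence the system has no solution.

There is no such integer.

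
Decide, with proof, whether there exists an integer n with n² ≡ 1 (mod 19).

n = 1

Take n = 1. Then 1² = 1, and since 0 ≤ 1 < 19 this is already reduced: 1² ≡ 1 (mod 19).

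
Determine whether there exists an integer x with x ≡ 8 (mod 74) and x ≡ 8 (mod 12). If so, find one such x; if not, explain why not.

The moduli are not coprime: gcd(74, 12) = 2. Compatibility requires 2 ∣ (8 − 8) = 0, which holds, so solutions exist.
In fact x = 8 itself already satisfies 8 mod 12 = 8.
Indeed 8 ≡ 8 (mod 74) and 8 ≡ 8 (mod 12).

x = 8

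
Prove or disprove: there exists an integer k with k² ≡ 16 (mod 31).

Take k = 4. Then 4² = 16, and since 0 ≤ 16 < 31 this is already reduced: 4² ≡ 16 (mod 31).

k = 4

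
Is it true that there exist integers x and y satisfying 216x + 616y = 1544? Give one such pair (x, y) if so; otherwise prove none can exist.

Every value of 216x + 616y is a multiple of gcd(216, 616) = 8; since 8 ∣ 1544, solutions exist.
Dividing through by 8 reduces the equation to 27x + 77y = 193.
Dividing repeatedly: 77 = 2·27 + 23, 27 = 1·23 + 4, 23 = 5·4 + 3, 4 = 1·3 + 1, 3 = 3·1 + 0.
Unwinding: 1 = 4 − 1·3 = 4 − (23 − 5·4) = −23 + 6·4 = −23 + 6·(27 − 1·23) = 6·27 − 7·23 = 6·27 − 7·(77 − 2·27) = −7·77 + 20·27, i.e. 27·20 + 77·(-7) = 1.
Multiplying through by 193: x = 20·193 = 3860, y = (-7)·193 = -1351 is a solution.
Shifting by a multiple of (77, −27) keeps it a solution: x = 3860 − 50·77 = 10, y = -1351 + 50·27 = -1.
Indeed 216·10 + 616·(-1) = 2160 − 616 = 1544.

x = 10, y = -1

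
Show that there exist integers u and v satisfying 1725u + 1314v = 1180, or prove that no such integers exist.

There are no such integers.

gcd(1725, 1314) = 3, so every integer of the form 1725u + 1314v is a multiple of 3.
However 1180 leaves remainder 1 on division by 3.
Therefore 1725u + 1314v = 1180 has no solution in integers.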